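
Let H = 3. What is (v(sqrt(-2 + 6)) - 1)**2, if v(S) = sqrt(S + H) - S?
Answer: (3 - sqrt(5))**2 ≈ 0.58359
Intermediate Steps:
v(S) = sqrt(3 + S) - S (v(S) = sqrt(S + 3) - S = sqrt(3 + S) - S)
(v(sqrt(-2 + 6)) - 1)**2 = ((sqrt(3 + sqrt(-2 + 6)) - sqrt(-2 + 6)) - 1)**2 = ((sqrt(3 + sqrt(4)) - sqrt(4)) - 1)**2 = ((sqrt(3 + 2) - 1*2) - 1)**2 = ((sqrt(5) - 2) - 1)**2 = ((-2 + sqrt(5)) - 1)**2 = (-3 + sqrt(5))**2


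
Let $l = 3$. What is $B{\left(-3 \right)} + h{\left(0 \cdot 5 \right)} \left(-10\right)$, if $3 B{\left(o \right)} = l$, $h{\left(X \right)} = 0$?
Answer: $1$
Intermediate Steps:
$B{\left(o \right)} = 1$ ($B{\left(o \right)} = \frac{1}{3} \cdot 3 = 1$)
$B{\left(-3 \right)} + h{\left(0 \cdot 5 \right)} \left(-10\right) = 1 + 0 \left(-10\right) = 1 + 0 = 1$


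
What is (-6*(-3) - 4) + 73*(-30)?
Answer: -2176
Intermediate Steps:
(-6*(-3) - 4) + 73*(-30) = (18 - 4) - 2190 = 14 - 2190 = -2176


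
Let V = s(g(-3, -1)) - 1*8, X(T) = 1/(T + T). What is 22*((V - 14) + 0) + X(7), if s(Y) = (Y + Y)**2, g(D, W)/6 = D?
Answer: 392393/14 ≈ 28028.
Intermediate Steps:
g(D, W) = 6*D
s(Y) = 4*Y**2 (s(Y) = (2*Y)**2 = 4*Y**2)
X(T) = 1/(2*T)
V = 1288 (V = 4*(6*(-3))**2 - 1*8 = 4*(-18)**2 - 8 = 4*324 - 8 = 1296 - 8 = 1288)
22*((V - 14) + 0) + X(7) = 22*((1288 - 14) + 0) + (1/2)/7 = 22*(1274 + 0) + (1/2)*(1/7) = 22*1274 + 1/14 = 28028 + 1/14 = 392393/14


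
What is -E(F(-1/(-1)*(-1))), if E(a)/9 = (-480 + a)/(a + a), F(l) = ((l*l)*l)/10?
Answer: -43209/2 ≈ -21605.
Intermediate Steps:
F(l) = l³/10 (F(l) = (l²*l)*(⅒) = l³*(⅒) = l³/10)
E(a) = 9*(-480 + a)/(2*a) (E(a) = 9*((-480 + a)/(a + a)) = 9*((-480 + a)/((2*a))) = 9*((-480 + a)*(1/(2*a))) = 9*((-480 + a)/(2*a)) = 9*(-480 + a)/(2*a))
-E(F(-1/(-1)*(-1))) = -(9/2 - 2160/((-1/(-1)*(-1))³/10)) = -(9/2 - 2160/((-1*(-1)*(-1))³/10)) = -(9/2 - 2160/((1*(-1))³/10)) = -(9/2 - 2160/((⅒)*(-1)³)) = -(9/2 - 2160/((⅒)*(-1))) = -(9/2 - 2160/(-⅒)) = -(9/2 - 2160*(-10)) = -(9/2 + 21600) = -1*43209/2 = -43209/2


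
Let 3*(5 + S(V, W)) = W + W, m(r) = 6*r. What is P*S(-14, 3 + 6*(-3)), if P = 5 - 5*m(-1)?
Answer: -525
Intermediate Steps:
S(V, W) = -5 + 2*W/3 (S(V, W) = -5 + (W + W)/3 = -5 + (2*W)/3 = -5 + 2*W/3)
P = 35 (P = 5 - 30*(-1) = 5 - 5*(-6) = 5 + 30 = 35)
P*S(-14, 3 + 6*(-3)) = 35*(-5 + 2*(3 + 6*(-3))/3) = 35*(-5 + 2*(3 - 18)/3) = 35*(-5 + (⅔)*(-15)) = 35*(-5 - 10) = 35*(-15) = -525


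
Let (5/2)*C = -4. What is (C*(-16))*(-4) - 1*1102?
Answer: -6022/5 ≈ -1204.4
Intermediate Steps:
C = -8/5 (C = (⅖)*(-4) = -8/5 ≈ -1.6000)
(C*(-16))*(-4) - 1*1102 = -8/5*(-16)*(-4) - 1*1102 = (128/5)*(-4) - 1102 = -512/5 - 1102 = -6022/5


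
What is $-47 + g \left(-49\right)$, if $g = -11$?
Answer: $492$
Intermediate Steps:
$-47 + g \left(-49\right) = -47 - -539 = -47 + 539 = 492$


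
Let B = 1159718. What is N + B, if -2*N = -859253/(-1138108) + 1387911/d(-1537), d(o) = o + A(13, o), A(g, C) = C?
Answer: 2640281663597/2276216 ≈ 1.1599e+6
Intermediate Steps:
d(o) = 2*o (d(o) = o + o = 2*o)
N = 512996509/2276216 (N = -(-859253/(-1138108) + 1387911/((2*(-1537))))/2 = -(-859253*(-1/1138108) + 1387911/(-3074))/2 = -(859253/1138108 + 1387911*(-1/3074))/2 = -(859253/1138108 - 903/2)/2 = -½*(-512996509/1138108) = 512996509/2276216 ≈ 225.37)
N + B = 512996509/2276216 + 1159718 = 2640281663597/2276216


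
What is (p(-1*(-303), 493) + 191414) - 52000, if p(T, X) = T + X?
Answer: 140210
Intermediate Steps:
(p(-1*(-303), 493) + 191414) - 52000 = ((-1*(-303) + 493) + 191414) - 52000 = ((303 + 493) + 191414) - 52000 = (796 + 191414) - 52000 = 192210 - 52000 = 140210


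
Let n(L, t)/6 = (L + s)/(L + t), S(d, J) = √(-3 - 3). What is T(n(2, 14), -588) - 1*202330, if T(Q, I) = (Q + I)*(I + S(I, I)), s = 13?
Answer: 280213/2 - 4659*I*√6/8 ≈ 1.4011e+5 - 1426.5*I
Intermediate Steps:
S(d, J) = I*√6 (S(d, J) = √(-6) = I*√6)
n(L, t) = 6*(13 + L)/(L + t) (n(L, t) = 6*((L + 13)/(L + t)) = 6*((13 + L)/(L + t)) = 6*(13 + L)/(L + t))
T(Q, I) = (I + Q)*(I + I*√6) (T(Q, I) = (Q + I)*(I + I*√6) = (I + Q)*(I + I*√6))
T(n(2, 14), -588) - 1*202330 = ((-588)² - 3528*(13 + 2)/(2 + 14) + I*(-588)*√6 + I*(6*(13 + 2)/(2 + 14))*√6) - 1*202330 = (345744 - 3528*15/16 - 588*I*√6 + I*(6*15/16)*√6) - 202330 = (345744 - 3528*15/16 - 588*I*√6 + I*(6*(1/16)*15)*√6) - 202330 = (345744 - 588*45/8 - 588*I*√6 + I*(45/8)*√6) - 202330 = (345744 - 6615/2 - 588*I*√6 + 45*I*√6/8) - 202330 = (684873/2 - 4659*I*√6/8) - 202330 = 280213/2 - 4659*I*√6/8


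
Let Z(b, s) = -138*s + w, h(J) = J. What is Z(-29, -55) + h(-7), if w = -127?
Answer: 7456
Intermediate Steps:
Z(b, s) = -127 - 138*s (Z(b, s) = -138*s - 127 = -127 - 138*s)
Z(-29, -55) + h(-7) = (-127 - 138*(-55)) - 7 = (-127 + 7590) - 7 = 7463 - 7 = 7456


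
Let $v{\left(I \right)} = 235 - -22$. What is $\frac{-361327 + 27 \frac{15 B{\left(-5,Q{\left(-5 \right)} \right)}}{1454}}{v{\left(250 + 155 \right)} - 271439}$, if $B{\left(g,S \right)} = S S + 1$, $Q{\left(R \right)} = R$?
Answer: $\frac{131339732}{98574657} \approx 1.3324$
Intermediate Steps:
$B{\left(g,S \right)} = 1 + S^{2}$ ($B{\left(g,S \right)} = S^{2} + 1 = 1 + S^{2}$)
$v{\left(I \right)} = 257$ ($v{\left(I \right)} = 235 + 22 = 257$)
$\frac{-361327 + 27 \frac{15 B{\left(-5,Q{\left(-5 \right)} \right)}}{1454}}{v{\left(250 + 155 \right)} - 271439} = \frac{-361327 + 27 \frac{15 \left(1 + \left(-5\right)^{2}\right)}{1454}}{257 - 271439} = \frac{-361327 + 27 \cdot 15 \left(1 + 25\right) \frac{1}{1454}}{-271182} = \left(-361327 + 27 \cdot 15 \cdot 26 \cdot \frac{1}{1454}\right) \left(- \frac{1}{271182}\right) = \left(-361327 + 27 \cdot 390 \cdot \frac{1}{1454}\right) \left(- \frac{1}{271182}\right) = \left(-361327 + 27 \cdot \frac{195}{727}\right) \left(- \frac{1}{271182}\right) = \left(-361327 + \frac{5265}{727}\right) \left(- \frac{1}{271182}\right) = \left(- \frac{262679464}{727}\right) \left(- \frac{1}{271182}\right) = \frac{131339732}{98574657}$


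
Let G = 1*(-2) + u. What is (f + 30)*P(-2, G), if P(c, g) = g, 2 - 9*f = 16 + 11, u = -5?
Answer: -1715/9 ≈ -190.56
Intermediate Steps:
f = -25/9 (f = 2/9 - (16 + 11)/9 = 2/9 - ⅑*27 = 2/9 - 3 = -25/9 ≈ -2.7778)
G = -7 (G = 1*(-2) - 5 = -2 - 5 = -7)
(f + 30)*P(-2, G) = (-25/9 + 30)*(-7) = (245/9)*(-7) = -1715/9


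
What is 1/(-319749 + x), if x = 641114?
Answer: 1/321365 ≈ 3.1117e-6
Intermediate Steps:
1/(-319749 + x) = 1/(-319749 + 641114) = 1/321365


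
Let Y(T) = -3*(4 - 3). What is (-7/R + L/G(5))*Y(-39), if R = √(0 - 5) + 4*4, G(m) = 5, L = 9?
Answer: 3*(-9*√5 + 109*I)/(5*(√5 - 16*I)) ≈ -4.1126 - 0.17991*I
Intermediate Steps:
Y(T) = -3 (Y(T) = -3*1 = -3)
R = 16 + I*√5 (R = √(-5) + 16 = I*√5 + 16 = 16 + I*√5 ≈ 16.0 + 2.2361*I)
(-7/R + L/G(5))*Y(-39) = (-7/(16 + I*√5) + 9/5)*(-3) = (9/5 - 7/(16 + I*√5))*(-3) = -27/5 + 21/(16 + I*√5)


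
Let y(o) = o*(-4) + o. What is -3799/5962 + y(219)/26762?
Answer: -26396468/39888761 ≈ -0.66175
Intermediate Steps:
y(o) = -3*o (y(o) = -4*o + o = -3*o)
-3799/5962 + y(219)/26762 = -3799/5962 - 3*219/26762 = -3799*1/5962 - 657*1/26762 = -3799/5962 - 657/26762 = -26396468/39888761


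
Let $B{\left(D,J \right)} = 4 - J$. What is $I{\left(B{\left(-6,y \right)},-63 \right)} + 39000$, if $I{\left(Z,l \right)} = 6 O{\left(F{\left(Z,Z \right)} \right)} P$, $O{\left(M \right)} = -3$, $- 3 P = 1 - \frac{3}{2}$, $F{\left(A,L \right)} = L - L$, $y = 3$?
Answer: $38997$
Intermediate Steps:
$F{\left(A,L \right)} = 0$
$P = \frac{1}{6}$ ($P = - \frac{1 - \frac{3}{2}}{3} = \left(- \frac{1}{3}\right) \left(- \frac{1}{2}\right) = \frac{1}{6} \approx 0.16667$)
$I{\left(Z,l \right)} = -3$ ($I{\left(Z,l \right)} = 6 \left(-3\right) \frac{1}{6} = \left(-18\right) \frac{1}{6} = -3$)
$I{\left(B{\left(-6,y \right)},-63 \right)} + 39000 = -3 + 39000 = 38997$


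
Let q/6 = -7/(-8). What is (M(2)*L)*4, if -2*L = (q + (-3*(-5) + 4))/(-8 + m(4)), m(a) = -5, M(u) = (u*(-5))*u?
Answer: -970/13 ≈ -74.615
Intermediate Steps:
q = 21/4 (q = 6*(-7/(-8)) = 6*(-7*(-⅛)) = 6*(7/8) = 21/4 ≈ 5.2500)
M(u) = -5*u² (M(u) = (-5*u)*u = -5*u²)
L = 97/104 (L = -(21/4 + (-3*(-5) + 4))/(2*(-8 - 5)) = -(21/4 + (15 + 4))/(2*(-13)) = -(21/4 + 19)*(-1)/(2*13) = -97*(-1)/(8*13) = -½*(-97/52) = 97/104 ≈ 0.93269)
(M(2)*L)*4 = (-5*2²*(97/104))*4 = (-5*4*(97/104))*4 = -20*97/104*4 = -485/26*4 = -970/13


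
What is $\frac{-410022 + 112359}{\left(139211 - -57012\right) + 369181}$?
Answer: $- \frac{99221}{188468} \approx -0.52646$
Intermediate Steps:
$\frac{-410022 + 112359}{\left(139211 - -57012\right) + 369181} = - \frac{297663}{\left(139211 + 57012\right) + 369181} = - \frac{297663}{196223 + 369181} = - \frac{297663}{565404} = \left(-297663\right) \frac{1}{565404} = - \frac{99221}{188468}$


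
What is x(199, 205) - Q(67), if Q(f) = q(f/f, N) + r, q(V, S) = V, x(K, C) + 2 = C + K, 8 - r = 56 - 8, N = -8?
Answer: 441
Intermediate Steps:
r = -40 (r = 8 - (56 - 8) = 8 - 1*48 = 8 - 48 = -40)
x(K, C) = -2 + C + K (x(K, C) = -2 + (C + K) = -2 + C + K)
Q(f) = -39 (Q(f) = f/f - 40 = 1 - 40 = -39)
x(199, 205) - Q(67) = (-2 + 205 + 199) - 1*(-39) = 402 + 39 = 441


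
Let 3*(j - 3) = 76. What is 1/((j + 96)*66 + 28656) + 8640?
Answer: 318487681/36862 ≈ 8640.0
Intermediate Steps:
j = 85/3 (j = 3 + (⅓)*76 = 3 + 76/3 = 85/3 ≈ 28.333)
1/((j + 96)*66 + 28656) + 8640 = 1/((85/3 + 96)*66 + 28656) + 8640 = 1/((373/3)*66 + 28656) + 8640 = 1/(8206 + 28656) + 8640 = 1/36862 + 8640 = 318487681/36862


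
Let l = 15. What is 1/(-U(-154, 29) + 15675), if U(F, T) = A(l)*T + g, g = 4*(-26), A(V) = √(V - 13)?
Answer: 15779/248975159 + 29*√2/248975159 ≈ 6.3541e-5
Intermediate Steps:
A(V) = √(-13 + V)
g = -104
U(F, T) = -104 + T*√2 (U(F, T) = √(-13 + 15)*T - 104 = √2*T - 104 = T*√2 - 104 = -104 + T*√2)
1/(-U(-154, 29) + 15675) = 1/(-(-104 + 29*√2) + 15675) = 1/((104 - 29*√2) + 15675) = 1/(15779 - 29*√2)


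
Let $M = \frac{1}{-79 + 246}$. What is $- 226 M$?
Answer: $- \frac{226}{167} \approx -1.3533$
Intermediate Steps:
$M = \frac{1}{167} \approx 0.005988$
$- 226 M = \left(-226\right) \frac{1}{167} = - \frac{226}{167}$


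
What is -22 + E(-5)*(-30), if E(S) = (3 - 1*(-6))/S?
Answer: 32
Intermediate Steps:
E(S) = 9/S (E(S) = (3 + 6)/S = 9/S)
-22 + E(-5)*(-30) = -22 + (9/(-5))*(-30) = -22 + (9*(-1/5))*(-30) = -22 - 9/5*(-30) = -22 + 54 = 32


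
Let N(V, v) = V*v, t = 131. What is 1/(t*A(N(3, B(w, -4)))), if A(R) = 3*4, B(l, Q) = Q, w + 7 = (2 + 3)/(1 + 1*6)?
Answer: 1/1572 ≈ 0.00063613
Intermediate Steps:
w = -44/7 (w = -7 + (2 + 3)/(1 + 1*6) = -7 + 5/(1 + 6) = -7 + 5/7 = -44/7 ≈ -6.2857)
A(R) = 12
1/(t*A(N(3, B(w, -4)))) = 1/(131*12) = 1/1572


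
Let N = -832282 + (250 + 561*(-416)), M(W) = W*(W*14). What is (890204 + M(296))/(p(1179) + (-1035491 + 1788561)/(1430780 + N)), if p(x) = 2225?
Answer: 386714840008/406852885 ≈ 950.50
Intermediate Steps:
M(W) = 14*W² (M(W) = W*(14*W) = 14*W²)
N = -1065408 (N = -832282 + (250 - 233376) = -832282 - 233126 = -1065408)
(890204 + M(296))/(p(1179) + (-1035491 + 1788561)/(1430780 + N)) = (890204 + 14*296²)/(2225 + (-1035491 + 1788561)/(1430780 - 1065408)) = (890204 + 14*87616)/(2225 + 753070/365372) = (890204 + 1226624)/(2225 + 753070*(1/365372)) = 2116828/(2225 + 376535/182686) = 2116828/(406852885/182686) = 2116828*(182686/406852885) = 386714840008/406852885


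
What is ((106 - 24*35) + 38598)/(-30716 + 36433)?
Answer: 37864/5717 ≈ 6.6231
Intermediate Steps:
((106 - 24*35) + 38598)/(-30716 + 36433) = ((106 - 840) + 38598)/5717 = (-734 + 38598)*(1/5717) = 37864*(1/5717) = 37864/5717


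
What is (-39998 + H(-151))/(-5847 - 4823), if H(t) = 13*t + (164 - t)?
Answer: 1893/485 ≈ 3.9031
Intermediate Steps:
H(t) = 164 + 12*t
(-39998 + H(-151))/(-5847 - 4823) = (-39998 + (164 + 12*(-151)))/(-5847 - 4823) = (-39998 + (164 - 1812))/(-10670) = (-39998 - 1648)*(-1/10670) = -41646*(-1/10670) = 1893/485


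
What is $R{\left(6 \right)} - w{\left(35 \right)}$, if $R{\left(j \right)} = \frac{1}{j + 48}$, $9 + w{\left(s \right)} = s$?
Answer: $- \frac{1403}{54} \approx -25.981$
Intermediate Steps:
$w{\left(s \right)} = -9 + s$
$R{\left(j \right)} = \frac{1}{48 + j}$
$R{\left(6 \right)} - w{\left(35 \right)} = \frac{1}{48 + 6} - \left(-9 + 35\right) = \frac{1}{54} - 26 = - \frac{1403}{54}$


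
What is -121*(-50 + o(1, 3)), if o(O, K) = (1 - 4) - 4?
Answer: 6897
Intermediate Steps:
o(O, K) = -7 (o(O, K) = -3 - 4 = -7)
-121*(-50 + o(1, 3)) = -121*(-50 - 7) = -121*(-57) = 6897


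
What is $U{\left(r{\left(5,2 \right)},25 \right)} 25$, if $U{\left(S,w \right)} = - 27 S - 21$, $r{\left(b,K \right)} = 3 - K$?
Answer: $-1200$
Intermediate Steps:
$U{\left(S,w \right)} = -21 - 27 S$
$U{\left(r{\left(5,2 \right)},25 \right)} 25 = \left(-21 - 27 \left(3 - 2\right)\right) 25 = \left(-21 - 27\right) 25 = \left(-48\right) 25 = -1200$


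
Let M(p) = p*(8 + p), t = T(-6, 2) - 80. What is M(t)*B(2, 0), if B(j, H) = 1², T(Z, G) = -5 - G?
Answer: 6873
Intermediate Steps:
B(j, H) = 1
t = -87 (t = (-5 - 1*2) - 80 = (-5 - 2) - 80 = -7 - 80 = -87)
M(t)*B(2, 0) = -87*(8 - 87)*1 = -87*(-79)*1 = 6873*1 = 6873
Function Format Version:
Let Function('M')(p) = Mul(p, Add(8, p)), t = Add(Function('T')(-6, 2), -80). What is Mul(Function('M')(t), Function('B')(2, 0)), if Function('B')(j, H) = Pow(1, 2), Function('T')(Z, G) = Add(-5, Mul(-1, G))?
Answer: 6873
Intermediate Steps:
Function('B')(j, H) = 1
t = -87 (t = Add(Add(-5, Mul(-1, 2)), -80) = Add(Add(-5, -2), -80) = Add(-7, -80) = -87)
Mul(Function('M')(t), Function('B')(2, 0)) = Mul(Mul(-87, Add(8, -87)), 1) = Mul(Mul(-87, -79), 1) = Mul(6873, 1) = 6873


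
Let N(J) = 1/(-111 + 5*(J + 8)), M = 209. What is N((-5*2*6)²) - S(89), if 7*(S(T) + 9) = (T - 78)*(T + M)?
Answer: -57641728/125503 ≈ -459.29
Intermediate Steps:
S(T) = -9 + (-78 + T)*(209 + T)/7 (S(T) = -9 + ((T - 78)*(T + 209))/7 = -9 + ((-78 + T)*(209 + T))/7 = -9 + (-78 + T)*(209 + T)/7)
N(J) = 1/(-71 + 5*J) (N(J) = 1/(-111 + 5*(8 + J)) = 1/(-111 + (40 + 5*J)) = 1/(-71 + 5*J))
N((-5*2*6)²) - S(89) = 1/(-71 + 5*(-5*2*6)²) - (-16365/7 + (⅐)*89² + (131/7)*89) = 1/(-71 + 5*(-10*6)²) - (-16365/7 + (⅐)*7921 + 11659/7) = 1/(-71 + 5*(-60)²) - (-16365/7 + 7921/7 + 11659/7) = 1/(-71 + 5*3600) - 1*3215/7 = 1/(-71 + 18000) - 3215/7 = 1/17929 - 3215/7 = -57641728/125503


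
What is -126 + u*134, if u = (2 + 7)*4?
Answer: 4698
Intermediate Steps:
u = 36 (u = 9*4 = 36)
-126 + u*134 = -126 + 36*134 = -126 + 4824 = 4698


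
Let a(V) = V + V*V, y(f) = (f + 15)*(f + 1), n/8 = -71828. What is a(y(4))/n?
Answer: -285/17957 ≈ -0.015871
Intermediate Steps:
n = -574624 (n = 8*(-71828) = -574624)
y(f) = (1 + f)*(15 + f) (y(f) = (15 + f)*(1 + f) = (1 + f)*(15 + f))
a(V) = V + V²
a(y(4))/n = ((15 + 4² + 16*4)*(1 + (15 + 4² + 16*4)))/(-574624) = ((15 + 16 + 64)*(1 + (15 + 16 + 64)))*(-1/574624) = (95*(1 + 95))*(-1/574624) = (95*96)*(-1/574624) = 9120*(-1/574624) = -285/17957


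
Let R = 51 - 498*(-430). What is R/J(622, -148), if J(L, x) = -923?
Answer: -214191/923 ≈ -232.06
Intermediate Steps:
R = 214191 (R = 51 + 214140 = 214191)
R/J(622, -148) = 214191/(-923) = 214191*(-1/923) = -214191/923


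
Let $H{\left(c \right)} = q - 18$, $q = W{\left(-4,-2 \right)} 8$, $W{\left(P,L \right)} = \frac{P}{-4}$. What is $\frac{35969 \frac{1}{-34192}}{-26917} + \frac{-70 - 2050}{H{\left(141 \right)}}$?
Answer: $\frac{195113401537}{920346064} \approx 212.0$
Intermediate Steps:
$W{\left(P,L \right)} = - \frac{P}{4}$ ($W{\left(P,L \right)} = P \left(- \frac{1}{4}\right) = - \frac{P}{4}$)
$q = 8$ ($q = \left(- \frac{1}{4}\right) \left(-4\right) 8 = 1 \cdot 8 = 8$)
$H{\left(c \right)} = -10$ ($H{\left(c \right)} = 8 - 18 = -10$)
$\frac{35969 \frac{1}{-34192}}{-26917} + \frac{-70 - 2050}{H{\left(141 \right)}} = \frac{35969 \frac{1}{-34192}}{-26917} + \frac{-70 - 2050}{-10} = 35969 \left(- \frac{1}{34192}\right) \left(- \frac{1}{26917}\right) + \left(-70 - 2050\right) \left(- \frac{1}{10}\right) = \left(- \frac{35969}{34192}\right) \left(- \frac{1}{26917}\right) - -212 = \frac{35969}{920346064} + 212 = \frac{195113401537}{920346064}$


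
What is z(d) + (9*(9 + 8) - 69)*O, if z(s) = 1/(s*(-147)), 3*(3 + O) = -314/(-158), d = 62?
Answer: -141376447/720006 ≈ -196.35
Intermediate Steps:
O = -554/237 (O = -3 + (-314/(-158))/3 = -3 + (-314*(-1/158))/3 = -3 + (⅓)*(157/79) = -3 + 157/237 = -554/237 ≈ -2.3376)
z(s) = -1/(147*s) (z(s) = -1/147/s = -1/(147*s))
z(d) + (9*(9 + 8) - 69)*O = -1/147/62 + (9*(9 + 8) - 69)*(-554/237) = -1/147*1/62 + (9*17 - 69)*(-554/237) = -1/9114 + (153 - 69)*(-554/237) = -1/9114 + 84*(-554/237) = -1/9114 - 15512/79 = -141376447/720006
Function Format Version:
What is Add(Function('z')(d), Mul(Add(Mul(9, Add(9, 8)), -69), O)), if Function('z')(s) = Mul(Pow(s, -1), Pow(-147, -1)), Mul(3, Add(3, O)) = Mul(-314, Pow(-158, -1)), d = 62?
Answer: Rational(-141376447, 720006) ≈ -196.35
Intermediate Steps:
O = Rational(-554, 237) (O = Add(-3, Mul(Rational(1, 3), Mul(-314, Pow(-158, -1)))) = Add(-3, Mul(Rational(1, 3), Mul(-314, Rational(-1, 158)))) = Add(-3, Mul(Rational(1, 3), Rational(157, 79))) = Add(-3, Rational(157, 237)) = Rational(-554, 237) ≈ -2.3376)
Function('z')(s) = Mul(Rational(-1, 147), Pow(s, -1)) (Function('z')(s) = Mul(Pow(s, -1), Rational(-1, 147)) = Mul(Rational(-1, 147), Pow(s, -1)))
Add(Function('z')(d), Mul(Add(Mul(9, Add(9, 8)), -69), O)) = Add(Mul(Rational(-1, 147), Pow(62, -1)), Mul(Add(Mul(9, Add(9, 8)), -69), Rational(-554, 237))) = Add(Mul(Rational(-1, 147), Rational(1, 62)), Mul(Add(Mul(9, 17), -69), Rational(-554, 237))) = Add(Rational(-1, 9114), Mul(Add(153, -69), Rational(-554, 237))) = Add(Rational(-1, 9114), Mul(84, Rational(-554, 237))) = Add(Rational(-1, 9114), Rational(-15512, 79)) = Rational(-141376447, 720006)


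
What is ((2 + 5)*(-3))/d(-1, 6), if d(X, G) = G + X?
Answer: -21/5 ≈ -4.2000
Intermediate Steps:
((2 + 5)*(-3))/d(-1, 6) = ((2 + 5)*(-3))/(6 - 1) = (7*(-3))/5 = -21*⅕ = -21/5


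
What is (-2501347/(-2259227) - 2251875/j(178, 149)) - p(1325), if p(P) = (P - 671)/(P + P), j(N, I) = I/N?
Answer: -1199885736675291896/446027890475 ≈ -2.6902e+6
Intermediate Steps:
p(P) = (-671 + P)/(2*P) (p(P) = (-671 + P)/((2*P)) = (-671 + P)*(1/(2*P)) = (-671 + P)/(2*P))
(-2501347/(-2259227) - 2251875/j(178, 149)) - p(1325) = (-2501347/(-2259227) - 2251875/(149/178)) - (-671 + 1325)/(2*1325) = (-2501347*(-1/2259227) - 2251875/(149*(1/178))) - 654/(2*1325) = (2501347/2259227 - 2251875/149/178) - 1*327/1325 = (2501347/2259227 - 2251875*178/149) - 327/1325 = (2501347/2259227 - 400833750/149) - 327/1325 = -905574057810547/336624823 - 327/1325 = -1199885736675291896/446027890475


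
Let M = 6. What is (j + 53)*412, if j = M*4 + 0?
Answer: 31724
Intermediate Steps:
j = 24 (j = 6*4 + 0 = 24 + 0 = 24)
(j + 53)*412 = (24 + 53)*412 = 77*412 = 31724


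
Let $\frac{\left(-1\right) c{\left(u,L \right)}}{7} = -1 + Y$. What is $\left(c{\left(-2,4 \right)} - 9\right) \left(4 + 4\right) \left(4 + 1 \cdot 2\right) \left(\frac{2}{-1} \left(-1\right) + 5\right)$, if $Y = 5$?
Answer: $-12432$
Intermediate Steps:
$c{\left(u,L \right)} = -28$ ($c{\left(u,L \right)} = - 7 \left(-1 + 5\right) = \left(-7\right) 4 = -28$)
$\left(c{\left(-2,4 \right)} - 9\right) \left(4 + 4\right) \left(4 + 1 \cdot 2\right) \left(\frac{2}{-1} \left(-1\right) + 5\right) = \left(-28 - 9\right) \left(4 + 4\right) \left(4 + 1 \cdot 2\right) \left(\frac{2}{-1} \left(-1\right) + 5\right) = \left(-37\right) 8 \left(4 + 2\right) \left(2 \left(-1\right) \left(-1\right) + 5\right) = \left(-296\right) 6 \left(\left(-2\right) \left(-1\right) + 5\right) = - 1776 \left(2 + 5\right) = \left(-1776\right) 7 = -12432$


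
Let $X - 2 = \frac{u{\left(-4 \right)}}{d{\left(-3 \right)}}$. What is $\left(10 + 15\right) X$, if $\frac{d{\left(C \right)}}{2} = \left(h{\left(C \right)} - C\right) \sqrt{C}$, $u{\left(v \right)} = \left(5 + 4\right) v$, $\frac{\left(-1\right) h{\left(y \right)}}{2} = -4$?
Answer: $50 + \frac{150 i \sqrt{3}}{11} \approx 50.0 + 23.619 i$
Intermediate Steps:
$h{\left(y \right)} = 8$ ($h{\left(y \right)} = \left(-2\right) \left(-4\right) = 8$)
$u{\left(v \right)} = 9 v$
$d{\left(C \right)} = 2 \sqrt{C} \left(8 - C\right)$ ($d{\left(C \right)} = 2 \left(8 - C\right) \sqrt{C} = 2 \sqrt{C} \left(8 - C\right)$)
$X = 2 + \frac{6 i \sqrt{3}}{11}$ ($X = 2 + \frac{9 \left(-4\right)}{2 \sqrt{-3} \left(8 - -3\right)} = 2 - \frac{36}{2 i \sqrt{3} \left(8 + 3\right)} = 2 - \frac{36}{2 i \sqrt{3} \cdot 11} = 2 - \frac{36}{22 i \sqrt{3}} = 2 - 36 \left(- \frac{i \sqrt{3}}{66}\right) = 2 + \frac{6 i \sqrt{3}}{11} \approx 2.0 + 0.94475 i$)
$\left(10 + 15\right) X = \left(10 + 15\right) \left(2 + \frac{6 i \sqrt{3}}{11}\right) = 25 \left(2 + \frac{6 i \sqrt{3}}{11}\right) = 50 + \frac{150 i \sqrt{3}}{11}$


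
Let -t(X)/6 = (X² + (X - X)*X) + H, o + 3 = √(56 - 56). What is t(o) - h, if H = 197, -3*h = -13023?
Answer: -5577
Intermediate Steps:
h = 4341 (h = -⅓*(-13023) = 4341)
o = -3 (o = -3 + √(56 - 56) = -3 + √0 = -3 + 0 = -3)
t(X) = -1182 - 6*X² (t(X) = -6*((X² + (X - X)*X) + 197) = -6*((X² + 0*X) + 197) = -6*((X² + 0) + 197) = -6*(X² + 197) = -6*(197 + X²) = -1182 - 6*X²)
t(o) - h = (-1182 - 6*(-3)²) - 1*4341 = (-1182 - 6*9) - 4341 = (-1182 - 54) - 4341 = -1236 - 4341 = -5577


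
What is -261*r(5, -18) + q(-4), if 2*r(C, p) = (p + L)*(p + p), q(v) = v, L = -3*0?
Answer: -84568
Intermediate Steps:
L = 0
r(C, p) = p**2 (r(C, p) = ((p + 0)*(p + p))/2 = (p*(2*p))/2 = (2*p**2)/2 = p**2)
-261*r(5, -18) + q(-4) = -261*(-18)**2 - 4 = -261*324 - 4 = -84564 - 4 = -84568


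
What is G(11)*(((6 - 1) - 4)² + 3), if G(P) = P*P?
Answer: 484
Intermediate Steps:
G(P) = P²
G(11)*(((6 - 1) - 4)² + 3) = 11²*(((6 - 1) - 4)² + 3) = 121*((5 - 4)² + 3) = 121*(1² + 3) = 121*(1 + 3) = 121*4 = 484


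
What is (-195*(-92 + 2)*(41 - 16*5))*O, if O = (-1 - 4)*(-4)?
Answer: -13689000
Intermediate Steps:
O = 20 (O = -5*(-4) = 20)
(-195*(-92 + 2)*(41 - 16*5))*O = -195*(-92 + 2)*(41 - 16*5)*20 = -(-17550)*(41 - 80)*20 = -(-17550)*(-39)*20 = -195*3510*20 = -684450*20 = -13689000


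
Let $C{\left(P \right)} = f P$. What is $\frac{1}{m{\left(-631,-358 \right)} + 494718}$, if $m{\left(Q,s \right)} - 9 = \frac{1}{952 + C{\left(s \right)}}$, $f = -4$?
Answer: $\frac{2384}{1179429169} \approx 2.0213 \cdot 10^{-6}$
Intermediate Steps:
$C{\left(P \right)} = - 4 P$
$m{\left(Q,s \right)} = 9 + \frac{1}{952 - 4 s}$
$\frac{1}{m{\left(-631,-358 \right)} + 494718} = \frac{1}{\frac{8569 - -12888}{4 \left(238 - -358\right)} + 494718} = \frac{1}{\frac{8569 + 12888}{4 \left(238 + 358\right)} + 494718} = \frac{1}{\frac{1}{4} \cdot \frac{1}{596} \cdot 21457 + 494718} = \frac{1}{\frac{21457}{2384} + 494718} = \frac{1}{\frac{1179429169}{2384}} = \frac{2384}{1179429169}$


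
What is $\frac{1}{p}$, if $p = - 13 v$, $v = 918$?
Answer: $- \frac{1}{11934} \approx -8.3794 \cdot 10^{-5}$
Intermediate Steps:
$p = -11934$ ($p = \left(-13\right) 918 = -11934$)
$\frac{1}{p} = \frac{1}{-11934} = - \frac{1}{11934}$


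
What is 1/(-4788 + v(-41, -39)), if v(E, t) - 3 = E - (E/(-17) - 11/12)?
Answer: -204/984809 ≈ -0.00020715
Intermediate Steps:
v(E, t) = 47/12 + 18*E/17 (v(E, t) = 3 + (E - (E/(-17) - 11/12)) = 3 + (E - (E*(-1/17) - 11*1/12)) = 3 + (E - (-E/17 - 11/12)) = 3 + (E - (-11/12 - E/17)) = 3 + (E + (11/12 + E/17)) = 3 + (11/12 + 18*E/17) = 47/12 + 18*E/17)
1/(-4788 + v(-41, -39)) = 1/(-4788 + (47/12 + (18/17)*(-41))) = 1/(-4788 + (47/12 - 738/17)) = 1/(-4788 - 8057/204) = 1/(-984809/204) = -204/984809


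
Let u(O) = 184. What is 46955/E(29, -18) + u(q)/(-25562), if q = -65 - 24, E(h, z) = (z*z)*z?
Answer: -600668399/74538792 ≈ -8.0585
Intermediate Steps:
E(h, z) = z³ (E(h, z) = z²*z = z³)
q = -89
46955/E(29, -18) + u(q)/(-25562) = 46955/((-18)³) + 184/(-25562) = 46955/(-5832) + 184*(-1/25562) = 46955*(-1/5832) - 92/12781 = -46955/5832 - 92/12781 = -600668399/74538792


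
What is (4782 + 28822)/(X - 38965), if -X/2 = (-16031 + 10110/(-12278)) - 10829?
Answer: 206294956/90591055 ≈ 2.2772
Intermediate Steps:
X = 329797190/6139 (X = -2*((-16031 + 10110/(-12278)) - 10829) = -2*((-16031 + 10110*(-1/12278)) - 10829) = -2*((-16031 - 5055/6139) - 10829) = -2*(-98419364/6139 - 10829) = -2*(-164898595/6139) = 329797190/6139 ≈ 53722.)
(4782 + 28822)/(X - 38965) = (4782 + 28822)/(329797190/6139 - 38965) = 33604/(90591055/6139) = 33604*(6139/90591055) = 206294956/90591055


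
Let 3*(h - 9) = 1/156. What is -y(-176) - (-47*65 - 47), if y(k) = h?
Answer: 1447523/468 ≈ 3093.0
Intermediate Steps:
h = 4213/468 (h = 9 + (1/3)/156 = 9 + (1/3)*(1/156) = 9 + 1/468 = 4213/468 ≈ 9.0021)
y(k) = 4213/468
-y(-176) - (-47*65 - 47) = -1*4213/468 - (-47*65 - 47) = -4213/468 - (-3055 - 47) = -4213/468 - 1*(-3102) = -4213/468 + 3102 = 1447523/468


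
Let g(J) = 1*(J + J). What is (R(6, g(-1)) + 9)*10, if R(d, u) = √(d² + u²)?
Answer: 90 + 20*√10 ≈ 153.25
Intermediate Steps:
g(J) = 2*J (g(J) = 1*(2*J) = 2*J)
(R(6, g(-1)) + 9)*10 = (√(6² + (2*(-1))²) + 9)*10 = (√(36 + (-2)²) + 9)*10 = (√(36 + 4) + 9)*10 = (√40 + 9)*10 = (2*√10 + 9)*10 = (9 + 2*√10)*10 = 90 + 20*√10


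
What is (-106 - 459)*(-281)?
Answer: 158765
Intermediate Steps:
(-106 - 459)*(-281) = -565*(-281) = 158765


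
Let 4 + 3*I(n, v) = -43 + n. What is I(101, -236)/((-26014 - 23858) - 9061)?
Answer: -18/58933 ≈ -0.00030543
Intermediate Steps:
I(n, v) = -47/3 + n/3 (I(n, v) = -4/3 + (-43 + n)/3 = -4/3 + (-43/3 + n/3) = -47/3 + n/3)
I(101, -236)/((-26014 - 23858) - 9061) = (-47/3 + (1/3)*101)/((-26014 - 23858) - 9061) = (-47/3 + 101/3)/(-49872 - 9061) = 18/(-58933) = 18*(-1/58933) = -18/58933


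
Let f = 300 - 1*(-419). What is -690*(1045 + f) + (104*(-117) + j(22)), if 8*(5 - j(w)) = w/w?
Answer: -9834585/8 ≈ -1.2293e+6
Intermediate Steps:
f = 719 (f = 300 + 419 = 719)
j(w) = 39/8 (j(w) = 5 - w/(8*w) = 5 - 1/8*1 = 5 - 1/8 = 39/8)
-690*(1045 + f) + (104*(-117) + j(22)) = -690*(1045 + 719) + (104*(-117) + 39/8) = -690*1764 + (-12168 + 39/8) = -1217160 - 97305/8 = -9834585/8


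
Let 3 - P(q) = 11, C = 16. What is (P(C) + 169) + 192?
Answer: 353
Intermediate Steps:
P(q) = -8 (P(q) = 3 - 1*11 = 3 - 11 = -8)
(P(C) + 169) + 192 = (-8 + 169) + 192 = 161 + 192 = 353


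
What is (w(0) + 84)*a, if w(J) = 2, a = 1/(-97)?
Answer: -86/97 ≈ -0.88660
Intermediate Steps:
a = -1/97 ≈ -0.010309
(w(0) + 84)*a = (2 + 84)*(-1/97) = 86*(-1/97) = -86/97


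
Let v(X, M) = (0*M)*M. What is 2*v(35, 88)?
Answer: 0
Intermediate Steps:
v(X, M) = 0 (v(X, M) = 0*M = 0)
2*v(35, 88) = 2*0 = 0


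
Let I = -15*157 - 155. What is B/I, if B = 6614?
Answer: -3307/1255 ≈ -2.6351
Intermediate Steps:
I = -2510 (I = -2355 - 155 = -2510)
B/I = 6614/(-2510) = 6614*(-1/2510) = -3307/1255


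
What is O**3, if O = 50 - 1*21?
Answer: 24389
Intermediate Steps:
O = 29 (O = 50 - 21 = 29)
O**3 = 29**3 = 24389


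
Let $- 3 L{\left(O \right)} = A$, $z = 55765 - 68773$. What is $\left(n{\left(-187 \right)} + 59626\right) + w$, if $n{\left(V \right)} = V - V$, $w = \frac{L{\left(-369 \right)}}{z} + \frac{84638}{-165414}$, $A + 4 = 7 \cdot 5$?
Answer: $\frac{64148240835743}{1075852656} \approx 59626.0$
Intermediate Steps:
$z = -13008$
$A = 31$ ($A = -4 + 7 \cdot 5 = -4 + 35 = 31$)
$L{\left(O \right)} = - \frac{31}{3}$ ($L{\left(O \right)} = \left(- \frac{1}{3}\right) 31 = - \frac{31}{3}$)
$w = - \frac{549630913}{1075852656}$ ($w = - \frac{31}{3 \left(-13008\right)} + \frac{84638}{-165414} = \left(- \frac{31}{3}\right) \left(- \frac{1}{13008}\right) + 84638 \left(- \frac{1}{165414}\right) = \frac{31}{39024} - \frac{42319}{82707} = - \frac{549630913}{1075852656} \approx -0.51088$)
$n{\left(V \right)} = 0$
$\left(n{\left(-187 \right)} + 59626\right) + w = \left(0 + 59626\right) - \frac{549630913}{1075852656} = 59626 - \frac{549630913}{1075852656} = \frac{64148240835743}{1075852656}$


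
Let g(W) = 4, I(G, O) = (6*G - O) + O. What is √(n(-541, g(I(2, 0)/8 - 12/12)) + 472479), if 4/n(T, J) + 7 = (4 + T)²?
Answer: √9821969408484881/144181 ≈ 687.37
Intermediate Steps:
I(G, O) = 6*G (I(G, O) = (-O + 6*G) + O = 6*G)
n(T, J) = 4/(-7 + (4 + T)²)
√(n(-541, g(I(2, 0)/8 - 12/12)) + 472479) = √(4/(-7 + (4 - 541)²) + 472479) = √(4/(-7 + (-537)²) + 472479) = √(4/(-7 + 288369) + 472479) = √(4/288362 + 472479) = √(4*(1/288362) + 472479) = √(2/144181 + 472479) = √(68122494701/144181) = √9821969408484881/144181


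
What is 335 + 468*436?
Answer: 204383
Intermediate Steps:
335 + 468*436 = 335 + 204048 = 204383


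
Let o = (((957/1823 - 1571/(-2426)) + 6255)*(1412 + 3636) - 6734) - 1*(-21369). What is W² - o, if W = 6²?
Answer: -69864881646381/2211299 ≈ -3.1594e+7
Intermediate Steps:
W = 36
o = 69867747489885/2211299 (o = (((957*(1/1823) - 1571*(-1/2426)) + 6255)*5048 - 6734) + 21369 = (((957/1823 + 1571/2426) + 6255)*5048 - 6734) + 21369 = ((5185615/4422598 + 6255)*5048 - 6734) + 21369 = ((27668536105/4422598)*5048 - 6734) + 21369 = (69835385129020/2211299 - 6734) + 21369 = 69820494241554/2211299 + 21369 = 69867747489885/2211299 ≈ 3.1596e+7)
W² - o = 36² - 1*69867747489885/2211299 = 1296 - 69867747489885/2211299 = -69864881646381/2211299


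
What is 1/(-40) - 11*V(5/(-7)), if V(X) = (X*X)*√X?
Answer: -1/40 - 275*I*√35/343 ≈ -0.025 - 4.7432*I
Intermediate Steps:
V(X) = X^(5/2) (V(X) = X²*√X = X^(5/2))
1/(-40) - 11*V(5/(-7)) = 1/(-40) - 11*25*√5*(I*√7/343) = -1/40 - 11*25*I*√35/343 = -1/40 - 275*I*√35/343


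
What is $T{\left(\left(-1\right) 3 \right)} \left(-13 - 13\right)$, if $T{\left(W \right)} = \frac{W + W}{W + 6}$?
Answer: $52$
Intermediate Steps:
$T{\left(W \right)} = \frac{2 W}{6 + W}$
$T{\left(\left(-1\right) 3 \right)} \left(-13 - 13\right) = \frac{2 \left(\left(-1\right) 3\right)}{6 - 3} \left(-13 - 13\right) = 2 \left(-3\right) \frac{1}{6 - 3} \left(-26\right) = 2 \left(-3\right) \frac{1}{3} \left(-26\right) = \left(-2\right) \left(-26\right) = 52$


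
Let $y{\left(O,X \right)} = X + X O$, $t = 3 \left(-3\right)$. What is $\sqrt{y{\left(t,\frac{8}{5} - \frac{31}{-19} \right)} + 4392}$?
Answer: $\frac{8 \sqrt{615695}}{95} \approx 66.077$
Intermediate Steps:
$t = -9$
$y{\left(O,X \right)} = X + O X$
$\sqrt{y{\left(t,\frac{8}{5} - \frac{31}{-19} \right)} + 4392} = \sqrt{\left(\frac{8}{5} - \frac{31}{-19}\right) \left(1 - 9\right) + 4392} = \sqrt{\left(8 \cdot \frac{1}{5} - - \frac{31}{19}\right) \left(-8\right) + 4392} = \sqrt{\left(\frac{8}{5} + \frac{31}{19}\right) \left(-8\right) + 4392} = \sqrt{\frac{307}{95} \left(-8\right) + 4392} = \sqrt{- \frac{2456}{95} + 4392} = \sqrt{\frac{414784}{95}} = \frac{8 \sqrt{615695}}{95}$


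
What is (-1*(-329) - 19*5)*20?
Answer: 4680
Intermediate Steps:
(-1*(-329) - 19*5)*20 = (329 - 95)*20 = 234*20 = 4680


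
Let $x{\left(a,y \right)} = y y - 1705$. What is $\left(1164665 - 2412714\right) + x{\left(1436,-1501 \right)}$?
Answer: $1003247$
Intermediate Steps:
$x{\left(a,y \right)} = -1705 + y^{2}$ ($x{\left(a,y \right)} = y^{2} - 1705 = -1705 + y^{2}$)
$\left(1164665 - 2412714\right) + x{\left(1436,-1501 \right)} = \left(1164665 - 2412714\right) - \left(1705 - \left(-1501\right)^{2}\right) = -1248049 + \left(-1705 + 2253001\right) = -1248049 + 2251296 = 1003247$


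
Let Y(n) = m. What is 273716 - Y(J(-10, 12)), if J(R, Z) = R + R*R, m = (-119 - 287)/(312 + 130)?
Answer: 60491439/221 ≈ 2.7372e+5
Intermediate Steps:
m = -203/221 (m = -406/442 = -406*1/442 = -203/221 ≈ -0.91855)
J(R, Z) = R + R²
Y(n) = -203/221
273716 - Y(J(-10, 12)) = 273716 - 1*(-203/221) = 273716 + 203/221 = 60491439/221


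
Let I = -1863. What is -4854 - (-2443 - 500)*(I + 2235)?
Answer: 1089942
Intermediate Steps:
-4854 - (-2443 - 500)*(I + 2235) = -4854 - (-2443 - 500)*(-1863 + 2235) = -4854 - (-2943)*372 = -4854 - 1*(-1094796) = -4854 + 1094796 = 1089942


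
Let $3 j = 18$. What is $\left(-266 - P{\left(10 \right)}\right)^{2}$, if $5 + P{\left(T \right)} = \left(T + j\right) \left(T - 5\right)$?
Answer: $116281$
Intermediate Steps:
$j = 6$ ($j = \frac{1}{3} \cdot 18 = 6$)
$P{\left(T \right)} = -5 + \left(-5 + T\right) \left(6 + T\right)$ ($P{\left(T \right)} = -5 + \left(T + 6\right) \left(T - 5\right) = -5 + \left(6 + T\right) \left(-5 + T\right) = -5 + \left(-5 + T\right) \left(6 + T\right)$)
$\left(-266 - P{\left(10 \right)}\right)^{2} = \left(-266 - \left(-35 + 10 + 10^{2}\right)\right)^{2} = \left(-266 - \left(-35 + 10 + 100\right)\right)^{2} = \left(-266 - 75\right)^{2} = \left(-341\right)^{2} = 116281$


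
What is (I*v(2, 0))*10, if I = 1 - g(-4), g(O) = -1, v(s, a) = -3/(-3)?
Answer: 20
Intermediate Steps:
v(s, a) = 1 (v(s, a) = -3*(-⅓) = 1)
I = 2 (I = 1 - 1*(-1) = 1 + 1 = 2)
(I*v(2, 0))*10 = (2*1)*10 = 2*10 = 20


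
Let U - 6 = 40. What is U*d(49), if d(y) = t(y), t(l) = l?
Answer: 2254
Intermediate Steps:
U = 46 (U = 6 + 40 = 46)
d(y) = y
U*d(49) = 46*49 = 2254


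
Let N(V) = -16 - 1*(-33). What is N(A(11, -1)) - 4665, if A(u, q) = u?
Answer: -4648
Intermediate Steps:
N(V) = 17 (N(V) = -16 + 33 = 17)
N(A(11, -1)) - 4665 = 17 - 4665 = -4648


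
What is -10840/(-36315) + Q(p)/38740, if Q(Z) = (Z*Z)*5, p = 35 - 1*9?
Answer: 417451/1082187 ≈ 0.38575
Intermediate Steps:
p = 26 (p = 35 - 9 = 26)
Q(Z) = 5*Z**2 (Q(Z) = Z**2*5 = 5*Z**2)
-10840/(-36315) + Q(p)/38740 = -10840/(-36315) + (5*26**2)/38740 = -10840*(-1/36315) + (5*676)*(1/38740) = 2168/7263 + 3380*(1/38740) = 2168/7263 + 13/149 = 417451/1082187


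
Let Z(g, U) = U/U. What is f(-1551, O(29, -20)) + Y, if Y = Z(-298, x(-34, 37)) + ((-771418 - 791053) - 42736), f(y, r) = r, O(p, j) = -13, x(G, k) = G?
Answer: -1605219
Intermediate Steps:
Z(g, U) = 1
Y = -1605206 (Y = 1 + ((-771418 - 791053) - 42736) = 1 + (-1562471 - 42736) = 1 - 1605207 = -1605206)
f(-1551, O(29, -20)) + Y = -13 - 1605206 = -1605219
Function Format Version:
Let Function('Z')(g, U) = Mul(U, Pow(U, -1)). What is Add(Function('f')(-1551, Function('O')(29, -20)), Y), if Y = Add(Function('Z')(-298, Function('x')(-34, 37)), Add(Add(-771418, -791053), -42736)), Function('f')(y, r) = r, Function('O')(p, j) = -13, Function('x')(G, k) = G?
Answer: -1605219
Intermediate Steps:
Function('Z')(g, U) = 1
Y = -1605206 (Y = Add(1, Add(Add(-771418, -791053), -42736)) = Add(1, Add(-1562471, -42736)) = Add(1, -1605207) = -1605206)
Add(Function('f')(-1551, Function('O')(29, -20)), Y) = Add(-13, -1605206) = -1605219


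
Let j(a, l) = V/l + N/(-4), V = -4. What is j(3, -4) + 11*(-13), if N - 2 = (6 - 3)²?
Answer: -579/4 ≈ -144.75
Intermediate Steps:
N = 11 (N = 2 + (6 - 3)² = 2 + 3² = 2 + 9 = 11)
j(a, l) = -11/4 - 4/l (j(a, l) = -4/l + 11/(-4) = -4/l + 11*(-¼) = -4/l - 11/4 = -11/4 - 4/l)
j(3, -4) + 11*(-13) = (-11/4 - 4/(-4)) + 11*(-13) = (-11/4 - 4*(-¼)) - 143 = (-11/4 + 1) - 143 = -7/4 - 143 = -579/4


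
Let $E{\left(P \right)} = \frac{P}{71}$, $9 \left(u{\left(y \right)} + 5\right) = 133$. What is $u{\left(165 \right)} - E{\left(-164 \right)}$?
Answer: $\frac{7724}{639} \approx 12.088$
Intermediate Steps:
$u{\left(y \right)} = \frac{88}{9}$ ($u{\left(y \right)} = -5 + \frac{1}{9} \cdot 133 = -5 + \frac{133}{9} = \frac{88}{9}$)
$E{\left(P \right)} = \frac{P}{71}$ ($E{\left(P \right)} = P \frac{1}{71} = \frac{P}{71}$)
$u{\left(165 \right)} - E{\left(-164 \right)} = \frac{88}{9} - \frac{1}{71} \left(-164\right) = \frac{88}{9} - - \frac{164}{71} = \frac{88}{9} + \frac{164}{71} = \frac{7724}{639}$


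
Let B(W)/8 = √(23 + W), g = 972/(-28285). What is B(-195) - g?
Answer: 972/28285 + 16*I*√43 ≈ 0.034365 + 104.92*I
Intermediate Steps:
g = -972/28285 (g = 972*(-1/28285) = -972/28285 ≈ -0.034365)
B(W) = 8*√(23 + W)
B(-195) - g = 8*√(23 - 195) - 1*(-972/28285) = 8*√(-172) + 972/28285 = 8*(2*I*√43) + 972/28285 = 16*I*√43 + 972/28285 = 972/28285 + 16*I*√43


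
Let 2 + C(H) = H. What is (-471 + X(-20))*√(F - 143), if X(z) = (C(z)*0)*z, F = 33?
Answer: -471*I*√110 ≈ -4939.9*I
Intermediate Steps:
C(H) = -2 + H
X(z) = 0 (X(z) = ((-2 + z)*0)*z = 0*z = 0)
(-471 + X(-20))*√(F - 143) = (-471 + 0)*√(33 - 143) = -471*I*√110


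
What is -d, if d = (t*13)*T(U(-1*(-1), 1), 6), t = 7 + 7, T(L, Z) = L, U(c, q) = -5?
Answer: 910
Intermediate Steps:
t = 14
d = -910 (d = (14*13)*(-5) = 182*(-5) = -910)
-d = -1*(-910) = 910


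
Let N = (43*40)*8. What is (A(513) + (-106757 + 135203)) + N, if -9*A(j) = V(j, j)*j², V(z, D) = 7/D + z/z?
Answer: 12566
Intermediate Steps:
V(z, D) = 1 + 7/D (V(z, D) = 7/D + 1 = 1 + 7/D)
A(j) = -j*(7 + j)/9 (A(j) = -(7 + j)/j*j²/9 = -j*(7 + j)/9)
N = 13760 (N = 1720*8 = 13760)
(A(513) + (-106757 + 135203)) + N = (-⅑*513*(7 + 513) + (-106757 + 135203)) + 13760 = (-⅑*513*520 + 28446) + 13760 = (-29640 + 28446) + 13760 = -1194 + 13760 = 12566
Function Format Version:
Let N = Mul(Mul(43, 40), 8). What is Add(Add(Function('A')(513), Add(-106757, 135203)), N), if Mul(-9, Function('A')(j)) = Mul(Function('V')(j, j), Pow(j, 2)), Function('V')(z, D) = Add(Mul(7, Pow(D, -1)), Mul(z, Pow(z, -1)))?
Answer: 12566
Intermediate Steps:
Function('V')(z, D) = Add(1, Mul(7, Pow(D, -1))) (Function('V')(z, D) = Add(Mul(7, Pow(D, -1)), 1) = Add(1, Mul(7, Pow(D, -1))))
Function('A')(j) = Mul(Rational(-1, 9), j, Add(7, j)) (Function('A')(j) = Mul(Rational(-1, 9), Mul(Mul(Pow(j, -1), Add(7, j)), Pow(j, 2))) = Mul(Rational(-1, 9), Mul(j, Add(7, j))) = Mul(Rational(-1, 9), j, Add(7, j)))
N = 13760 (N = Mul(1720, 8) = 13760)
Add(Add(Function('A')(513), Add(-106757, 135203)), N) = Add(Add(Mul(Rational(-1, 9), 513, Add(7, 513)), Add(-106757, 135203)), 13760) = Add(Add(Mul(Rational(-1, 9), 513, 520), 28446), 13760) = Add(Add(-29640, 28446), 13760) = Add(-1194, 13760) = 12566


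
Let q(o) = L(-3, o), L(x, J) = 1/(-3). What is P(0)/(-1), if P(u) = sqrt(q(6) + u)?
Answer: -I*sqrt(3)/3 ≈ -0.57735*I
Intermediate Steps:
L(x, J) = -1/3
q(o) = -1/3
P(u) = sqrt(-1/3 + u)
P(0)/(-1) = (sqrt(-3 + 9*0)/3)/(-1) = (sqrt(-3 + 0)/3)*(-1) = (sqrt(-3)/3)*(-1) = ((I*sqrt(3))/3)*(-1) = (I*sqrt(3)/3)*(-1) = -I*sqrt(3)/3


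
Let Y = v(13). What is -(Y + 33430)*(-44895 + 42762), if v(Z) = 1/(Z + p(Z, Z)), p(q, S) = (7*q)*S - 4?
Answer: 84996980613/1192 ≈ 7.1306e+7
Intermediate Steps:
p(q, S) = -4 + 7*S*q (p(q, S) = 7*S*q - 4 = -4 + 7*S*q)
v(Z) = 1/(-4 + Z + 7*Z²) (v(Z) = 1/(Z + (-4 + 7*Z*Z)) = 1/(Z + (-4 + 7*Z²)) = 1/(-4 + Z + 7*Z²))
Y = 1/1192 (Y = 1/(-4 + 13 + 7*13²) = 1/(-4 + 13 + 7*169) = 1/(-4 + 13 + 1183) = 1/1192 ≈ 0.00083893)
-(Y + 33430)*(-44895 + 42762) = -(1/1192 + 33430)*(-44895 + 42762) = -39848561*(-2133)/1192 = -1*(-84996980613/1192) = 84996980613/1192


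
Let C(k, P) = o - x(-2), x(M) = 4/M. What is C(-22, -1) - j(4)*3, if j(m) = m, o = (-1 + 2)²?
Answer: -9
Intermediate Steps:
o = 1 (o = 1² = 1)
C(k, P) = 3 (C(k, P) = 1 - 4/(-2) = 1 - 4*(-1)/2 = 1 - 1*(-2) = 1 + 2 = 3)
C(-22, -1) - j(4)*3 = 3 - 4*3 = 3 - 1*12 = 3 - 12 = -9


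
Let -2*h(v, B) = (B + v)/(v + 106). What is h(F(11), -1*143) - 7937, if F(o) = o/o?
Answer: -849188/107 ≈ -7936.3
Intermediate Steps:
F(o) = 1
h(v, B) = -(B + v)/(2*(106 + v)) (h(v, B) = -(B + v)/(2*(v + 106)) = -(B + v)/(2*(106 + v)))
h(F(11), -1*143) - 7937 = (-(-1)*143 - 1*1)/(2*(106 + 1)) - 7937 = (½)*(-1*(-143) - 1)/107 - 7937 = (½)*(1/107)*(143 - 1) - 7937 = (½)*(1/107)*142 - 7937 = 71/107 - 7937 = -849188/107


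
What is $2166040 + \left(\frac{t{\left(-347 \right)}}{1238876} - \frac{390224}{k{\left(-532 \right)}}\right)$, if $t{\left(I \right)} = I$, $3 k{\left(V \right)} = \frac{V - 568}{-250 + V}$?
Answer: $\frac{454413056507199}{340690900} \approx 1.3338 \cdot 10^{6}$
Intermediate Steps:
$k{\left(V \right)} = \frac{-568 + V}{3 \left(-250 + V\right)}$ ($k{\left(V \right)} = \frac{\left(V - 568\right) \frac{1}{-250 + V}}{3} = \frac{\left(-568 + V\right) \frac{1}{-250 + V}}{3} = \frac{\frac{1}{-250 + V} \left(-568 + V\right)}{3} = \frac{-568 + V}{3 \left(-250 + V\right)}$)
$2166040 + \left(\frac{t{\left(-347 \right)}}{1238876} - \frac{390224}{k{\left(-532 \right)}}\right) = 2166040 - \left(\frac{347}{1238876} + 390224 \frac{3 \left(-250 - 532\right)}{-568 - 532}\right) = 2166040 - \left(\frac{347}{1238876} + \frac{390224}{\frac{1}{3} \frac{1}{-782} \left(-1100\right)}\right) = 2166040 - \left(\frac{347}{1238876} + \frac{390224}{\frac{1}{3} \left(- \frac{1}{782}\right) \left(-1100\right)}\right) = 2166040 - \left(\frac{347}{1238876} + \frac{390224}{\frac{550}{1173}}\right) = 2166040 - \frac{283537060528801}{340690900} = \frac{454413056507199}{340690900}$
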